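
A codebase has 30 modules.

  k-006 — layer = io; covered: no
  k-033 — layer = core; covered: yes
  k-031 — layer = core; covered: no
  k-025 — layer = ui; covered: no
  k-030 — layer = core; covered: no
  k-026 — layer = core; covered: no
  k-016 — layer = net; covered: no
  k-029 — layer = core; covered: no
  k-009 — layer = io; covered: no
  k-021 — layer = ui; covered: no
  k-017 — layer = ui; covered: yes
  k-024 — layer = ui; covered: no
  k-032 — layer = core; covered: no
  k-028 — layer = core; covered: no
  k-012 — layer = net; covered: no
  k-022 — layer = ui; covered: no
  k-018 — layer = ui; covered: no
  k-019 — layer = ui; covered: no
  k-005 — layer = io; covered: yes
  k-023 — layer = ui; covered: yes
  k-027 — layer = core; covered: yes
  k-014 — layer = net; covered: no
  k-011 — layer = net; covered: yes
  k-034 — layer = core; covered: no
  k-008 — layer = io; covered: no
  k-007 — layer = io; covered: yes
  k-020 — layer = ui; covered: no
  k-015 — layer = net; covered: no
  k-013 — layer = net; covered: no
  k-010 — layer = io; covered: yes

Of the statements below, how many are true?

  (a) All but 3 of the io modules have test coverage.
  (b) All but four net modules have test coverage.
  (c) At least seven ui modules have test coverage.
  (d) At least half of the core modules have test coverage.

(a) io: |A| = 6, |A ∩ B| = 3; needs |A ∖ B| = 3 — true.
(b) net: |A| = 6, |A ∩ B| = 1; needs |A ∖ B| = 4 — false.
(c) ui: |A| = 9, |A ∩ B| = 2; needs |A ∩ B| ≥ 7 — false.
(d) core: |A| = 9, |A ∩ B| = 2; needs |A ∩ B| ≥ |A ∖ B| — false.

1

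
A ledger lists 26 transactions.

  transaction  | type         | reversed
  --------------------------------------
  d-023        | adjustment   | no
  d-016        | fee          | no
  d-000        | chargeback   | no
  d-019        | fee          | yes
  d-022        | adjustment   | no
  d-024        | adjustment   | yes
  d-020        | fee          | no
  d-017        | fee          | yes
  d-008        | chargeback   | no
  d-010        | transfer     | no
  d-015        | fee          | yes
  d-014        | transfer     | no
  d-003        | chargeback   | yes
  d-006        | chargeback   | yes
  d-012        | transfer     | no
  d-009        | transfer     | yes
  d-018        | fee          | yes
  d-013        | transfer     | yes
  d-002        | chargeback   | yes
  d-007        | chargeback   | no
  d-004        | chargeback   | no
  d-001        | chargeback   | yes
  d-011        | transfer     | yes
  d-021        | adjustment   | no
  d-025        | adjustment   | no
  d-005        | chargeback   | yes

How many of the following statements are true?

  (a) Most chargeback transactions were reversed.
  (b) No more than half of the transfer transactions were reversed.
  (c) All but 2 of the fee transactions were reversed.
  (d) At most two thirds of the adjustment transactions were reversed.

(a) chargeback: |A| = 9, |A ∩ B| = 5; needs |A ∩ B| > |A ∖ B| — true.
(b) transfer: |A| = 6, |A ∩ B| = 3; needs |A ∩ B| ≤ |A ∖ B| — true.
(c) fee: |A| = 6, |A ∩ B| = 4; needs |A ∖ B| = 2 — true.
(d) adjustment: |A| = 5, |A ∩ B| = 1; needs |A ∩ B| / |A| ≤ 2/3 — true.

4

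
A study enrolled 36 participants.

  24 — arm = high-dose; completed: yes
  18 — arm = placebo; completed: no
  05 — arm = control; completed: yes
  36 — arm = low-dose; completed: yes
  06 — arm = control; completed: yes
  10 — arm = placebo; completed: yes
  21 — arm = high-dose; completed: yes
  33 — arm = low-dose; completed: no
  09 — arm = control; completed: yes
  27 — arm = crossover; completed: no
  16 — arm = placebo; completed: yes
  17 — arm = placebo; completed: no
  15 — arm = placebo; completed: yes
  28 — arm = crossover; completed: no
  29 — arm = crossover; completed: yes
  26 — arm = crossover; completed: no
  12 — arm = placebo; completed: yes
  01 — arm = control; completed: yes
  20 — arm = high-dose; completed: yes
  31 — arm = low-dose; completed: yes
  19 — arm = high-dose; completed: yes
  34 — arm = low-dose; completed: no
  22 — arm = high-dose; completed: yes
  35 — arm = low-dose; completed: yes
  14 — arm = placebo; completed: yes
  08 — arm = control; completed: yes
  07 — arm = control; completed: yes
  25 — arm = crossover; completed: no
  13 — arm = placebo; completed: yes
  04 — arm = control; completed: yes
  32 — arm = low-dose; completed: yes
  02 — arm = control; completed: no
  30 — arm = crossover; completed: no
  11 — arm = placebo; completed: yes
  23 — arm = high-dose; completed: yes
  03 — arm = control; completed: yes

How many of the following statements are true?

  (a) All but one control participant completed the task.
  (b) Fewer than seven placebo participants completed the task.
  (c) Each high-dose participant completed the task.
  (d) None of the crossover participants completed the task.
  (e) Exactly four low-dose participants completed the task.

3

(a) control: |A| = 9, |A ∩ B| = 8; needs |A ∖ B| = 1 — true.
(b) placebo: |A| = 9, |A ∩ B| = 7; needs |A ∩ B| < 7 — false.
(c) high-dose: |A| = 6, |A ∩ B| = 6; needs A ⊆ B, i.e. every element of A is in B (|A ∖ B| = 0) — true.
(d) crossover: |A| = 6, |A ∩ B| = 1; needs A ∩ B = ∅ (|A ∩ B| = 0) — false.
(e) low-dose: |A| = 6, |A ∩ B| = 4; needs |A ∩ B| = 4 — true.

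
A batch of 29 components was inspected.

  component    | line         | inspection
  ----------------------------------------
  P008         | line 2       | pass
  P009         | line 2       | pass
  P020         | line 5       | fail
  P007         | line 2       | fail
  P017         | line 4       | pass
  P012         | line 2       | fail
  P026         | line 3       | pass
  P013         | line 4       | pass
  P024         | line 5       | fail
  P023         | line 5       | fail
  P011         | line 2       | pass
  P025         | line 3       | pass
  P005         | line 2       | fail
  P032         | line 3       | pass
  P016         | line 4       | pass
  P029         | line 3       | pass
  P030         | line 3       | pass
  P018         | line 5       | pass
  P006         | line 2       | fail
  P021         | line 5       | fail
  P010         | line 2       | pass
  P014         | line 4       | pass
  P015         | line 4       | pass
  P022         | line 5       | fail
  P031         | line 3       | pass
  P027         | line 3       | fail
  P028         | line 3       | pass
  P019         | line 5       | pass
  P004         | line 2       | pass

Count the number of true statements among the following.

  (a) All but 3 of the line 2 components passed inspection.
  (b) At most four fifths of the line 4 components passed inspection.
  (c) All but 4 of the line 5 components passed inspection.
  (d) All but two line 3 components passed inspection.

(a) line 2: |A| = 9, |A ∩ B| = 5; needs |A ∖ B| = 3 — false.
(b) line 4: |A| = 5, |A ∩ B| = 5; needs |A ∩ B| / |A| ≤ 4/5 — false.
(c) line 5: |A| = 7, |A ∩ B| = 2; needs |A ∖ B| = 4 — false.
(d) line 3: |A| = 8, |A ∩ B| = 7; needs |A ∖ B| = 2 — false.

0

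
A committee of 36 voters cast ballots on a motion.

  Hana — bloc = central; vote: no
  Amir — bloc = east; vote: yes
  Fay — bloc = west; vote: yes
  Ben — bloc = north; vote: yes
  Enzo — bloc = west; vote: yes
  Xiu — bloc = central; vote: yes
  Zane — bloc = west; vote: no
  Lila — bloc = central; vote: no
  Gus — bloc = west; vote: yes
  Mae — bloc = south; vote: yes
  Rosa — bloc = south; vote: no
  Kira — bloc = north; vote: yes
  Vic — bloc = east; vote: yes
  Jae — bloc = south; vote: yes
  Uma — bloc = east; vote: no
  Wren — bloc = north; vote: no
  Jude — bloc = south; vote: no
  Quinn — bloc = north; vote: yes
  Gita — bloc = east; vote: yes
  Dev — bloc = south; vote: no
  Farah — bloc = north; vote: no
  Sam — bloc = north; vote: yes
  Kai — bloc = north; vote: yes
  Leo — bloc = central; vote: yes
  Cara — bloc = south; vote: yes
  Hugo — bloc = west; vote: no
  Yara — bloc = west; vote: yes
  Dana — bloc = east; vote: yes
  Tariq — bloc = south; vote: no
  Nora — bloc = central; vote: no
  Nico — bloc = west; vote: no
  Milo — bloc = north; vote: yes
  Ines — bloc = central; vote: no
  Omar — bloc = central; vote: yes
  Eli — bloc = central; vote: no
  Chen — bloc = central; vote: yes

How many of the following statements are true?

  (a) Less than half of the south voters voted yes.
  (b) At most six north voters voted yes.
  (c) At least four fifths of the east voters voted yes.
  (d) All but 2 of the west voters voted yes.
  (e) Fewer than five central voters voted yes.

(a) south: |A| = 7, |A ∩ B| = 3; needs |A ∩ B| < |A ∖ B| — true.
(b) north: |A| = 8, |A ∩ B| = 6; needs |A ∩ B| ≤ 6 — true.
(c) east: |A| = 5, |A ∩ B| = 4; needs |A ∩ B| / |A| ≥ 4/5 — true.
(d) west: |A| = 7, |A ∩ B| = 4; needs |A ∖ B| = 2 — false.
(e) central: |A| = 9, |A ∩ B| = 4; needs |A ∩ B| < 5 — true.

4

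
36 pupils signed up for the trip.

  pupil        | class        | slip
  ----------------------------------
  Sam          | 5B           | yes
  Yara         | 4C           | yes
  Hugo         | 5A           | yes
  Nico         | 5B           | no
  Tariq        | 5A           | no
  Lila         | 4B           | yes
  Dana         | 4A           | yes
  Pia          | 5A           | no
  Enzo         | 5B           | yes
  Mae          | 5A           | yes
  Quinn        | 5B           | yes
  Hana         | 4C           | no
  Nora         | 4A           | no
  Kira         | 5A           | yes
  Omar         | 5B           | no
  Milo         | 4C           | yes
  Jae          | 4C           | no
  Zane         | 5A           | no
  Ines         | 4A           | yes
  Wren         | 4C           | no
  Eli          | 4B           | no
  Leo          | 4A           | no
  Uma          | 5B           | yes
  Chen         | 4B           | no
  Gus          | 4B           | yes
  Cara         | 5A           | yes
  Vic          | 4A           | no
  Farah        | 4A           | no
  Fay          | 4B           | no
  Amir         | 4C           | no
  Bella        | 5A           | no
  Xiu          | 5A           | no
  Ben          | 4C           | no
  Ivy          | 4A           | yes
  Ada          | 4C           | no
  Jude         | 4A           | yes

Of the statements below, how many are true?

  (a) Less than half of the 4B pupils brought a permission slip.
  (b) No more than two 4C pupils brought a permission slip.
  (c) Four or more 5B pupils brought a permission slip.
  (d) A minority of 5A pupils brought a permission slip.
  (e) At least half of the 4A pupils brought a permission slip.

5

(a) 4B: |A| = 5, |A ∩ B| = 2; needs |A ∩ B| < |A ∖ B| — true.
(b) 4C: |A| = 8, |A ∩ B| = 2; needs |A ∩ B| ≤ 2 — true.
(c) 5B: |A| = 6, |A ∩ B| = 4; needs |A ∩ B| ≥ 4 — true.
(d) 5A: |A| = 9, |A ∩ B| = 4; needs |A ∩ B| < |A ∖ B| — true.
(e) 4A: |A| = 8, |A ∩ B| = 4; needs |A ∩ B| ≥ |A ∖ B| — true.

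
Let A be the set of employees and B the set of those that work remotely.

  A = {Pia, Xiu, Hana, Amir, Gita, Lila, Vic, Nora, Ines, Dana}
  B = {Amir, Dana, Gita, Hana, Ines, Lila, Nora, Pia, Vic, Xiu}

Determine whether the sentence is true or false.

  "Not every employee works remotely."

The determiner here denotes the relation: A ⊄ B (|A ∖ B| ≥ 1).
A (the restrictor) = {Pia, Xiu, Hana, Amir, Gita, Lila, Vic, Nora, Ines, Dana}, |A| = 10.
A ∖ B = {}, so |A ∖ B| = 0.
So the statement is false.

False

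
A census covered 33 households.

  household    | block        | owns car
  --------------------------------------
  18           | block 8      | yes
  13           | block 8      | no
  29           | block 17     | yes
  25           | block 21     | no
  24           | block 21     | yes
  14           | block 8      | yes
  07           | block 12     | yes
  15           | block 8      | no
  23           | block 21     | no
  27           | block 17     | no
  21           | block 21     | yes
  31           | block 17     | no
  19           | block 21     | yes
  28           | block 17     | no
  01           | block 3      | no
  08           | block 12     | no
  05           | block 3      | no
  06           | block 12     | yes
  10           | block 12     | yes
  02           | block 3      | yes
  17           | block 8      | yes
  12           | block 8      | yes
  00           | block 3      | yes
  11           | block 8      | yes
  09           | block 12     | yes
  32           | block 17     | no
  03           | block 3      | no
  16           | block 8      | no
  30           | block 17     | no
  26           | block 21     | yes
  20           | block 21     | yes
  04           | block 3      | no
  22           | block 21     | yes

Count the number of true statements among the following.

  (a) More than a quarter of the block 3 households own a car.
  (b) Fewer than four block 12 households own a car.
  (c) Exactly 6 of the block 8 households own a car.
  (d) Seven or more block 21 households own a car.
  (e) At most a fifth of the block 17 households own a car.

(a) block 3: |A| = 6, |A ∩ B| = 2; needs |A ∩ B| / |A| > 1/4 — true.
(b) block 12: |A| = 5, |A ∩ B| = 4; needs |A ∩ B| < 4 — false.
(c) block 8: |A| = 8, |A ∩ B| = 5; needs |A ∩ B| = 6 — false.
(d) block 21: |A| = 8, |A ∩ B| = 6; needs |A ∩ B| ≥ 7 — false.
(e) block 17: |A| = 6, |A ∩ B| = 1; needs |A ∩ B| / |A| ≤ 1/5 — true.

2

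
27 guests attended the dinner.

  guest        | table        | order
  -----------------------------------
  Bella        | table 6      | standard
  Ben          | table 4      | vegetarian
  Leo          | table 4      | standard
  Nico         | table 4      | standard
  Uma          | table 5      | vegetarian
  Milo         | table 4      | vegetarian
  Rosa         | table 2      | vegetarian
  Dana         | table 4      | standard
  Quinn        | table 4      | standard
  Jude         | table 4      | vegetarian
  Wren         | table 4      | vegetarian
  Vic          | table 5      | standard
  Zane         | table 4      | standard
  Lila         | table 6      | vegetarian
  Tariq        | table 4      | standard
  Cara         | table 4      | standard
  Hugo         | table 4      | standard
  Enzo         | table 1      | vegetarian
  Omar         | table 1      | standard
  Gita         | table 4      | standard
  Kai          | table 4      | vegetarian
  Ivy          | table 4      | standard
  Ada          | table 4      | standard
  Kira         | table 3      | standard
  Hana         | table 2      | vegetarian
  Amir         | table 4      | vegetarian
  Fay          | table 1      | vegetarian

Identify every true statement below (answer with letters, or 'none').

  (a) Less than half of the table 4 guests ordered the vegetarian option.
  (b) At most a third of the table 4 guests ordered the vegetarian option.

(a)

|A| = 17, |A ∩ B| = 6, |A ∖ B| = 11.
(a) |A ∩ B| < |A ∖ B|: holds.
(b) |A ∩ B| / |A| ≤ 1/3: fails.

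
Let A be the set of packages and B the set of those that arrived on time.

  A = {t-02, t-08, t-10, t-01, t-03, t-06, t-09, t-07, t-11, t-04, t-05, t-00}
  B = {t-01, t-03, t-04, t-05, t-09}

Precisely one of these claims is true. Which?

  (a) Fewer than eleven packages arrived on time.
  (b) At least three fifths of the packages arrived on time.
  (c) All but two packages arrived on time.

(a)

|A| = 12, |A ∩ B| = 5, |A ∖ B| = 7.
(a) requires |A ∩ B| < 11: true.
(b) requires |A ∩ B| / |A| ≥ 3/5: false.
(c) requires |A ∖ B| = 2: false.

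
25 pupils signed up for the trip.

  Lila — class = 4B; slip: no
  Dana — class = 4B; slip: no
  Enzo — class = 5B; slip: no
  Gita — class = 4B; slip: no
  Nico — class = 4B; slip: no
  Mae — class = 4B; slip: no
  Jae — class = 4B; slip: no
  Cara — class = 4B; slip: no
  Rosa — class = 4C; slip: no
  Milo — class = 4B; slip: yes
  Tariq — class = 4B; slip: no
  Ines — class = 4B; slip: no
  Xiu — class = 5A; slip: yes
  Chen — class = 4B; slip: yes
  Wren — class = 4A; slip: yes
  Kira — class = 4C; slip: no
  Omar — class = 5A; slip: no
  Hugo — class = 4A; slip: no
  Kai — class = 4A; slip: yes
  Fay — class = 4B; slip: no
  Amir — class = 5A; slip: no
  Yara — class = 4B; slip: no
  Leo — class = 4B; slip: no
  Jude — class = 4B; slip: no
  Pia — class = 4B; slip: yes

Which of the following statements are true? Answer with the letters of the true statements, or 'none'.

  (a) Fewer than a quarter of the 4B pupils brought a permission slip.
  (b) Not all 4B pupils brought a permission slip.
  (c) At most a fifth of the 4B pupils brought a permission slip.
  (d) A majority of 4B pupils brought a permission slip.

|A| = 16, |A ∩ B| = 3, |A ∖ B| = 13.
(a) |A ∩ B| / |A| < 1/4: holds.
(b) A ⊄ B (|A ∖ B| ≥ 1): holds.
(c) |A ∩ B| / |A| ≤ 1/5: holds.
(d) |A ∩ B| > |A ∖ B|: fails.

(a), (b), (c)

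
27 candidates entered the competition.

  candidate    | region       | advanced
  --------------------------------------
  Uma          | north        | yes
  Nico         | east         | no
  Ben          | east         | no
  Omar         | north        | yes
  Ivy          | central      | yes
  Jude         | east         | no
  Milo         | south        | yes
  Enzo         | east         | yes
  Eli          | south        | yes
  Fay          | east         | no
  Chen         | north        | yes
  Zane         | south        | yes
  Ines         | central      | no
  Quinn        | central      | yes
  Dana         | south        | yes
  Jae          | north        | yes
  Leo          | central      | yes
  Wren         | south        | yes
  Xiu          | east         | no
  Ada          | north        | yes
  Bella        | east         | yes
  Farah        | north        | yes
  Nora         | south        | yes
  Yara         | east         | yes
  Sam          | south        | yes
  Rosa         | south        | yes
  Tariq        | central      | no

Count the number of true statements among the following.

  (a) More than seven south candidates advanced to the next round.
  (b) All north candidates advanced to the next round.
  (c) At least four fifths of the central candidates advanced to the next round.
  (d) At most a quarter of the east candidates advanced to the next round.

2

(a) south: |A| = 8, |A ∩ B| = 8; needs |A ∩ B| > 7 — true.
(b) north: |A| = 6, |A ∩ B| = 6; needs A ⊆ B, i.e. every element of A is in B (|A ∖ B| = 0) — true.
(c) central: |A| = 5, |A ∩ B| = 3; needs |A ∩ B| / |A| ≥ 4/5 — false.
(d) east: |A| = 8, |A ∩ B| = 3; needs |A ∩ B| / |A| ≤ 1/4 — false.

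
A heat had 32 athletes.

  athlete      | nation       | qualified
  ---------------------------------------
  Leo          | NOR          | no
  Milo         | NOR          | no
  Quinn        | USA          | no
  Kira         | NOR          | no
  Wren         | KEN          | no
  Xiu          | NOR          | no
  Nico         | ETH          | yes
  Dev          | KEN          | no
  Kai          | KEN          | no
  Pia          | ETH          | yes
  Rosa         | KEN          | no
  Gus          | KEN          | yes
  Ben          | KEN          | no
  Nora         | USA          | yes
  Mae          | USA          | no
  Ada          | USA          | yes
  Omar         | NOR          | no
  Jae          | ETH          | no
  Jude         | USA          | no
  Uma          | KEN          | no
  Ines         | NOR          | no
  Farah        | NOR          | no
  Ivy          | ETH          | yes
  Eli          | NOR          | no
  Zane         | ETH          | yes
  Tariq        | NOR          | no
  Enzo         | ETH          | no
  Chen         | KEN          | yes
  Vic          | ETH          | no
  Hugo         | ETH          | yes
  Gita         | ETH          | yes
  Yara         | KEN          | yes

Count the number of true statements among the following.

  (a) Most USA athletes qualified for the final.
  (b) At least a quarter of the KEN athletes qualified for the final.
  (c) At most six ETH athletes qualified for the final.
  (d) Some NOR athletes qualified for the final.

(a) USA: |A| = 5, |A ∩ B| = 2; needs |A ∩ B| > |A ∖ B| — false.
(b) KEN: |A| = 9, |A ∩ B| = 3; needs |A ∩ B| / |A| ≥ 1/4 — true.
(c) ETH: |A| = 9, |A ∩ B| = 6; needs |A ∩ B| ≤ 6 — true.
(d) NOR: |A| = 9, |A ∩ B| = 0; needs A ∩ B ≠ ∅ (|A ∩ B| ≥ 1) — false.

2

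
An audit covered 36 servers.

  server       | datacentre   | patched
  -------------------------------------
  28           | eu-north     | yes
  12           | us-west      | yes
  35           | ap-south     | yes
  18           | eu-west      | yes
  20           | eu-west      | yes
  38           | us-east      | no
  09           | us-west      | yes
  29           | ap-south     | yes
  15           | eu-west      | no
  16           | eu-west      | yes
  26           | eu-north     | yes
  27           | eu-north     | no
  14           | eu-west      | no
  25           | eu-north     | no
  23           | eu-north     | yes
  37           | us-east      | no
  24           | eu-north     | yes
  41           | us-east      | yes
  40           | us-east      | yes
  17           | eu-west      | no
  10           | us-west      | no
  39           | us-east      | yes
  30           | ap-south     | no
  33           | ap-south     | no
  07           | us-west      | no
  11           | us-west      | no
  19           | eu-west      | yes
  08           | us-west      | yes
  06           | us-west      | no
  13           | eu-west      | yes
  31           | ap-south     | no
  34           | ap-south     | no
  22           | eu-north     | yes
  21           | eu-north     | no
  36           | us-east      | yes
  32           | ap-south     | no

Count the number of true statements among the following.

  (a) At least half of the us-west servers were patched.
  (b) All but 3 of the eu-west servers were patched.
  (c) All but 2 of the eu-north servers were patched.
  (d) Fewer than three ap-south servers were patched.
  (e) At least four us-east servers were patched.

3

(a) us-west: |A| = 7, |A ∩ B| = 3; needs |A ∩ B| ≥ |A ∖ B| — false.
(b) eu-west: |A| = 8, |A ∩ B| = 5; needs |A ∖ B| = 3 — true.
(c) eu-north: |A| = 8, |A ∩ B| = 5; needs |A ∖ B| = 2 — false.
(d) ap-south: |A| = 7, |A ∩ B| = 2; needs |A ∩ B| < 3 — true.
(e) us-east: |A| = 6, |A ∩ B| = 4; needs |A ∩ B| ≥ 4 — true.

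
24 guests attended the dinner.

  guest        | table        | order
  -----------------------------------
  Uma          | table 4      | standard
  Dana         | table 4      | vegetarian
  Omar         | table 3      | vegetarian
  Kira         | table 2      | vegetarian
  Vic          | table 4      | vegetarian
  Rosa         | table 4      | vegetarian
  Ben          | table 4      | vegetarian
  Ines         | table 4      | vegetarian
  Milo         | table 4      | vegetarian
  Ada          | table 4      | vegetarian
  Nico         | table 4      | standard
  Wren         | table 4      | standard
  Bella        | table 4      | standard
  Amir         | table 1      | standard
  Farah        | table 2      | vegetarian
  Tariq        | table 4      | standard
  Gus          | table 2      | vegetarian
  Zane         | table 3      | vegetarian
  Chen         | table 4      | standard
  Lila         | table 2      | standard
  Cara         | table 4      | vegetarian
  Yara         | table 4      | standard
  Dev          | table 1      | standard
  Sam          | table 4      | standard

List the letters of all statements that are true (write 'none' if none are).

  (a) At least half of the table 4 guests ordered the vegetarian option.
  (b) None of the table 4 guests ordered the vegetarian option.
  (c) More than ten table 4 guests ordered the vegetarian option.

(a)

|A| = 16, |A ∩ B| = 8, |A ∖ B| = 8.
(a) |A ∩ B| ≥ |A ∖ B|: holds.
(b) A ∩ B = ∅ (|A ∩ B| = 0): fails.
(c) |A ∩ B| > 10: fails.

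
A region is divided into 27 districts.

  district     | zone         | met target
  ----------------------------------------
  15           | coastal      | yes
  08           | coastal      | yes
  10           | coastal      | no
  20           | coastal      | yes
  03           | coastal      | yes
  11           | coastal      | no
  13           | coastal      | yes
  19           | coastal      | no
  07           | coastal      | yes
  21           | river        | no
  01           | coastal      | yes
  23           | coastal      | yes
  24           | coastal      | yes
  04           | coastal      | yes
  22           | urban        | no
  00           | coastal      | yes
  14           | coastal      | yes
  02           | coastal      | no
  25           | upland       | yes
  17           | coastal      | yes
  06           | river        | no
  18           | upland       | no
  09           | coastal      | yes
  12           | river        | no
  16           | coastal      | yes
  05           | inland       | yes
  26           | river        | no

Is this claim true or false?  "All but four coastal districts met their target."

The determiner here denotes the relation: |A ∖ B| = 4.
|A| = 19, |A ∩ B| = 15, |A ∖ B| = 4.
|A ∖ B| = 4, so the statement is true.

True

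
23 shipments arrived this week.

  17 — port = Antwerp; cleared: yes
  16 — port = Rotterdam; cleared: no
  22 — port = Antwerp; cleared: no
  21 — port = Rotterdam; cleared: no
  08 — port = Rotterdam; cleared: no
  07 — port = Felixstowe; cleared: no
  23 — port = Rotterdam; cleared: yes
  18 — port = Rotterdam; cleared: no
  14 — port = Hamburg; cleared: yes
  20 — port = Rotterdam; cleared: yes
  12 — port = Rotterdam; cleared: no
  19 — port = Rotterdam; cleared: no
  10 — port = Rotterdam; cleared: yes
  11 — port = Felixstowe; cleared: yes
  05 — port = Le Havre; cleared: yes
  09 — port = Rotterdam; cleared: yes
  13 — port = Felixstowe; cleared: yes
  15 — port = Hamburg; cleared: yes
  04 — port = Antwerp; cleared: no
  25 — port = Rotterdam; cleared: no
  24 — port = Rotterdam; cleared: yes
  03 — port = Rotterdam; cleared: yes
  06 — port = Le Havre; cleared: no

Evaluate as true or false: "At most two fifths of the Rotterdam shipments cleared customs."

The determiner here denotes the relation: |A ∩ B| / |A| ≤ 2/5.
A (the restrictor) = {16, 21, 08, 23, 18, 20, 12, 19, 10, 09, 25, 24, 03}, |A| = 13.
A ∩ B = {23, 20, 10, 09, 24, 03}, so |A ∩ B| = 6.
A ∖ B = {16, 21, 08, 18, 12, 19, 25}, so |A ∖ B| = 7.
|A ∩ B|/|A| = 6/13, so the statement is false.

False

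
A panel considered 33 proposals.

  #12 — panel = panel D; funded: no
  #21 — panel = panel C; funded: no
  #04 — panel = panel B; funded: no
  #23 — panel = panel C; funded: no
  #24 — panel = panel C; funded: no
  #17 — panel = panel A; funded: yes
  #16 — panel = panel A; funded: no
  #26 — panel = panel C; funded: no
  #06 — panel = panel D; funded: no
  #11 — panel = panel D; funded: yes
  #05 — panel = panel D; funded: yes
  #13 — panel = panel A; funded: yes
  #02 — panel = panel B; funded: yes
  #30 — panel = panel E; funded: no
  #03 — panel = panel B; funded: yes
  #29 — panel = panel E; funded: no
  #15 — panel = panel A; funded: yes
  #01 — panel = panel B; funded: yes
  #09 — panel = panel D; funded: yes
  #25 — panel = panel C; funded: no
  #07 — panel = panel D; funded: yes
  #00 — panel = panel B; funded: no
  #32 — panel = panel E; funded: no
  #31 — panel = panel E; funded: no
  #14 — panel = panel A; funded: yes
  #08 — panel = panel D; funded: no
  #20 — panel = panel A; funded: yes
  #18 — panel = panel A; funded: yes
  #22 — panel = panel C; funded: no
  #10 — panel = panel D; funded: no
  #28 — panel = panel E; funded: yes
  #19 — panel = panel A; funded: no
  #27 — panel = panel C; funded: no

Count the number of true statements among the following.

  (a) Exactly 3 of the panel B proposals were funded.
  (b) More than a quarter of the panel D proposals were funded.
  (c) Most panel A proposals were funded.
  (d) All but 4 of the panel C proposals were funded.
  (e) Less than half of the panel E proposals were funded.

(a) panel B: |A| = 5, |A ∩ B| = 3; needs |A ∩ B| = 3 — true.
(b) panel D: |A| = 8, |A ∩ B| = 4; needs |A ∩ B| / |A| > 1/4 — true.
(c) panel A: |A| = 8, |A ∩ B| = 6; needs |A ∩ B| > |A ∖ B| — true.
(d) panel C: |A| = 7, |A ∩ B| = 0; needs |A ∖ B| = 4 — false.
(e) panel E: |A| = 5, |A ∩ B| = 1; needs |A ∩ B| < |A ∖ B| — true.

4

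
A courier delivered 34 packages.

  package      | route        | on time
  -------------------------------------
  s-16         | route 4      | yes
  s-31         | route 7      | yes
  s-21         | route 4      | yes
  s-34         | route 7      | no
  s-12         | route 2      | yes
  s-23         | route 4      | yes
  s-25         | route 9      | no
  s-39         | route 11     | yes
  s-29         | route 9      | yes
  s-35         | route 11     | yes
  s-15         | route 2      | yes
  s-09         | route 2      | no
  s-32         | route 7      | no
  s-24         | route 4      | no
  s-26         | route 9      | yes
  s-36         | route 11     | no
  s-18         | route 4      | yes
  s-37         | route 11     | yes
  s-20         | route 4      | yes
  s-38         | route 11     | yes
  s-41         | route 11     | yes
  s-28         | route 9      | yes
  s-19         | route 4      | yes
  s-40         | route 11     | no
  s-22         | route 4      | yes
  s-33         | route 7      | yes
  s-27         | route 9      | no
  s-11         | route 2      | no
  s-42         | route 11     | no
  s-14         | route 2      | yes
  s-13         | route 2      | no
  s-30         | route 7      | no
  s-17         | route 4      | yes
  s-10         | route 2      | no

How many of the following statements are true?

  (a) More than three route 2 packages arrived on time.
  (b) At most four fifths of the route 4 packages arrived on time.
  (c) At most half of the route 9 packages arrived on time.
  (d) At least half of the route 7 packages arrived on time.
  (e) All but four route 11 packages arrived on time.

0

(a) route 2: |A| = 7, |A ∩ B| = 3; needs |A ∩ B| > 3 — false.
(b) route 4: |A| = 9, |A ∩ B| = 8; needs |A ∩ B| / |A| ≤ 4/5 — false.
(c) route 9: |A| = 5, |A ∩ B| = 3; needs |A ∩ B| ≤ |A ∖ B| — false.
(d) route 7: |A| = 5, |A ∩ B| = 2; needs |A ∩ B| ≥ |A ∖ B| — false.
(e) route 11: |A| = 8, |A ∩ B| = 5; needs |A ∖ B| = 4 — false.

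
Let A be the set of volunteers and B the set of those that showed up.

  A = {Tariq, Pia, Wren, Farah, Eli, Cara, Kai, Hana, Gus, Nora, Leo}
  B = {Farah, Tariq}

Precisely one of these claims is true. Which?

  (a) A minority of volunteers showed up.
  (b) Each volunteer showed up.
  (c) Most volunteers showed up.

(a)

|A| = 11, |A ∩ B| = 2, |A ∖ B| = 9.
(a) requires |A ∩ B| < |A ∖ B|: true.
(b) requires A ⊆ B, i.e. every element of A is in B (|A ∖ B| = 0): false.
(c) requires |A ∩ B| > |A ∖ B|: false.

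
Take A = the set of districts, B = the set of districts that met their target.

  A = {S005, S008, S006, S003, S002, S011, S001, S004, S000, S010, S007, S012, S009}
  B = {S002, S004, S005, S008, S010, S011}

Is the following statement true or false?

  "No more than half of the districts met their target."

The determiner here denotes the relation: |A ∩ B| ≤ |A ∖ B|.
A (the restrictor) = {S005, S008, S006, S003, S002, S011, S001, S004, S000, S010, S007, S012, S009}, |A| = 13.
A ∩ B = {S005, S008, S002, S011, S004, S010}, so |A ∩ B| = 6.
A ∖ B = {S006, S003, S001, S000, S007, S012, S009}, so |A ∖ B| = 7.
6 < 7, so the statement is true.

True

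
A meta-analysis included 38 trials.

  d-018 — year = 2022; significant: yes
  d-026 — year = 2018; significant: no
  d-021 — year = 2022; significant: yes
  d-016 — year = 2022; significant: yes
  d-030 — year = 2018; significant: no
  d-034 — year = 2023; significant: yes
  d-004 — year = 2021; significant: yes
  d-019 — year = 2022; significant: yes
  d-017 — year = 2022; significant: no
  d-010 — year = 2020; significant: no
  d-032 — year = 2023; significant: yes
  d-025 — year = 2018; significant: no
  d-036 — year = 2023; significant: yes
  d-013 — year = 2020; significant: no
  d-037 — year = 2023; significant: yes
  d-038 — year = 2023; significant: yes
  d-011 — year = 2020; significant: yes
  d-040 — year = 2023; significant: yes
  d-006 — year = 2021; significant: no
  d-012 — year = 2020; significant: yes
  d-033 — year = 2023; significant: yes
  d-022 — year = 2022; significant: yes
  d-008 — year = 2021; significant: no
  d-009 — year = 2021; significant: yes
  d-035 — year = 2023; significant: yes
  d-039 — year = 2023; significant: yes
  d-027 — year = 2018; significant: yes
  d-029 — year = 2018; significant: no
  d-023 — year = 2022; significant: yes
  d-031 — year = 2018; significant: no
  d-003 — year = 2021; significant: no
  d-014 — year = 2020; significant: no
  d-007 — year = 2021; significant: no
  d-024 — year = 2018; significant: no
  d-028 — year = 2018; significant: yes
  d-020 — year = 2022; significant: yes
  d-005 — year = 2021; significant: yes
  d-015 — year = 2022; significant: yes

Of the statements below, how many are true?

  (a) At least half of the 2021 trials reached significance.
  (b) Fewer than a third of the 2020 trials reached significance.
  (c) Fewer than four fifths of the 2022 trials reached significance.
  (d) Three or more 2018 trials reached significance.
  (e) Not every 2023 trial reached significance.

0

(a) 2021: |A| = 7, |A ∩ B| = 3; needs |A ∩ B| ≥ |A ∖ B| — false.
(b) 2020: |A| = 5, |A ∩ B| = 2; needs |A ∩ B| / |A| < 1/3 — false.
(c) 2022: |A| = 9, |A ∩ B| = 8; needs |A ∩ B| / |A| < 4/5 — false.
(d) 2018: |A| = 8, |A ∩ B| = 2; needs |A ∩ B| ≥ 3 — false.
(e) 2023: |A| = 9, |A ∩ B| = 9; needs A ⊄ B (|A ∖ B| ≥ 1) — false.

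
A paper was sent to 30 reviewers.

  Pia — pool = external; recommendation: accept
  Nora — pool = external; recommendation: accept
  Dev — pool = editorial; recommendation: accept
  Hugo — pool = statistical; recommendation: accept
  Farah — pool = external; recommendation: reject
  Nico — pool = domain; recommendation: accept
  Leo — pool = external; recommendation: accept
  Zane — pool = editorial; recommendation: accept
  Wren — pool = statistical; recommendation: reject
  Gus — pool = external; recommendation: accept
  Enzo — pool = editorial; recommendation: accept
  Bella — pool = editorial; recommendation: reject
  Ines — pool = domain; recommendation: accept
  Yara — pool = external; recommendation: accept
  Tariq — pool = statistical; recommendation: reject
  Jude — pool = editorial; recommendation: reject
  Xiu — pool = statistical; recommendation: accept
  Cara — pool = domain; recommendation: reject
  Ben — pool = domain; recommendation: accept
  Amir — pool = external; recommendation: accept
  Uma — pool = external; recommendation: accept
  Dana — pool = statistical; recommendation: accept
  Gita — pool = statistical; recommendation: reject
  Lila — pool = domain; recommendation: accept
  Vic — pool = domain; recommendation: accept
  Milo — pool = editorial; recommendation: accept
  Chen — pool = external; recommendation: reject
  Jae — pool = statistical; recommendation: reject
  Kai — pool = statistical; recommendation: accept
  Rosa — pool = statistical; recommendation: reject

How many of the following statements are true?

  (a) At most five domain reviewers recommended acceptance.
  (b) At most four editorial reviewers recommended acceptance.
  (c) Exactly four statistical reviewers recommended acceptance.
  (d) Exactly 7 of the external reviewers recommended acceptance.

4

(a) domain: |A| = 6, |A ∩ B| = 5; needs |A ∩ B| ≤ 5 — true.
(b) editorial: |A| = 6, |A ∩ B| = 4; needs |A ∩ B| ≤ 4 — true.
(c) statistical: |A| = 9, |A ∩ B| = 4; needs |A ∩ B| = 4 — true.
(d) external: |A| = 9, |A ∩ B| = 7; needs |A ∩ B| = 7 — true.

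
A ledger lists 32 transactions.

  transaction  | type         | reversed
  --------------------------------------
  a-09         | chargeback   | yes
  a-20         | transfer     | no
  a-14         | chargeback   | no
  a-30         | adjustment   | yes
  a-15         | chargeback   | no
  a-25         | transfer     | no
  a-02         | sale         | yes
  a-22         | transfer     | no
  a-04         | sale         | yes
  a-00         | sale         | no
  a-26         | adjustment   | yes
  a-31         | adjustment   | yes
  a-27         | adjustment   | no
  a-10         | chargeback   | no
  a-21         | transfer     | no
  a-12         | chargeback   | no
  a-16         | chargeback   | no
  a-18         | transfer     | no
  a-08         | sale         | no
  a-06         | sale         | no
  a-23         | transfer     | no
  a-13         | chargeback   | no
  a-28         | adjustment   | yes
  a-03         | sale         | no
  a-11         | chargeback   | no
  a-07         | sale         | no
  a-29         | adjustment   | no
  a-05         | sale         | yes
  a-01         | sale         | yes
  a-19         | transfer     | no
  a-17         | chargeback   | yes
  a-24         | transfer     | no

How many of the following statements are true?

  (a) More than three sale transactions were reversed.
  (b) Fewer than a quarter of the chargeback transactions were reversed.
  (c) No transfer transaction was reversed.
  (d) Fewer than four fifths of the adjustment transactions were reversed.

4

(a) sale: |A| = 9, |A ∩ B| = 4; needs |A ∩ B| > 3 — true.
(b) chargeback: |A| = 9, |A ∩ B| = 2; needs |A ∩ B| / |A| < 1/4 — true.
(c) transfer: |A| = 8, |A ∩ B| = 0; needs A ∩ B = ∅ (|A ∩ B| = 0) — true.
(d) adjustment: |A| = 6, |A ∩ B| = 4; needs |A ∩ B| / |A| < 4/5 — true.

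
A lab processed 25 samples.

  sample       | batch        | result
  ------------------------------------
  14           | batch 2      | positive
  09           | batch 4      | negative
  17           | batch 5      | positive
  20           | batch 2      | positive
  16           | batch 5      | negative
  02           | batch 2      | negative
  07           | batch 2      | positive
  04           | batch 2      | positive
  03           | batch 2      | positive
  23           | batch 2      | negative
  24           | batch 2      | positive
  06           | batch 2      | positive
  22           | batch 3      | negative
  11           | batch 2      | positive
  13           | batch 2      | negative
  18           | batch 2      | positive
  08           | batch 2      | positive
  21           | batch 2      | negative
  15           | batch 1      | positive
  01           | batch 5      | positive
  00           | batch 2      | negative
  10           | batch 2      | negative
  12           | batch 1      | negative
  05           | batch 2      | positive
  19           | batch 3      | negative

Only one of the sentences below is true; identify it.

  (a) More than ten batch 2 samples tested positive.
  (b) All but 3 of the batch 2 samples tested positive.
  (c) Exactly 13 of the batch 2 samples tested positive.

|A| = 17, |A ∩ B| = 11, |A ∖ B| = 6.
(a) requires |A ∩ B| > 10: true.
(b) requires |A ∖ B| = 3: false.
(c) requires |A ∩ B| = 13: false.

(a)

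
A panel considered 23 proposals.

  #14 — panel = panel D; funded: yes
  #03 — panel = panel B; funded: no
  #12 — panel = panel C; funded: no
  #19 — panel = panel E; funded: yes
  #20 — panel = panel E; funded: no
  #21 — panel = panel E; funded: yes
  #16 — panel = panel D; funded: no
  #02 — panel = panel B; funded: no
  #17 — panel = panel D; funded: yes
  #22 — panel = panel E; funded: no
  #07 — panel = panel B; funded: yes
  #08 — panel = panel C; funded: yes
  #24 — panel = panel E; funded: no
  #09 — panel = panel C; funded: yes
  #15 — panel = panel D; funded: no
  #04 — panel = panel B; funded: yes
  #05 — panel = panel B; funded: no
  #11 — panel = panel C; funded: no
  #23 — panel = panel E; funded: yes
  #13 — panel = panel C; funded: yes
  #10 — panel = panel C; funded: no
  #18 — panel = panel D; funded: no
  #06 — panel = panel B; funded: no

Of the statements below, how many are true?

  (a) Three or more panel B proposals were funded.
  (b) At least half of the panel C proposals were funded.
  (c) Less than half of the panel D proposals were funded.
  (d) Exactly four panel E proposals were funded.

(a) panel B: |A| = 6, |A ∩ B| = 2; needs |A ∩ B| ≥ 3 — false.
(b) panel C: |A| = 6, |A ∩ B| = 3; needs |A ∩ B| ≥ |A ∖ B| — true.
(c) panel D: |A| = 5, |A ∩ B| = 2; needs |A ∩ B| < |A ∖ B| — true.
(d) panel E: |A| = 6, |A ∩ B| = 3; needs |A ∩ B| = 4 — false.

2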